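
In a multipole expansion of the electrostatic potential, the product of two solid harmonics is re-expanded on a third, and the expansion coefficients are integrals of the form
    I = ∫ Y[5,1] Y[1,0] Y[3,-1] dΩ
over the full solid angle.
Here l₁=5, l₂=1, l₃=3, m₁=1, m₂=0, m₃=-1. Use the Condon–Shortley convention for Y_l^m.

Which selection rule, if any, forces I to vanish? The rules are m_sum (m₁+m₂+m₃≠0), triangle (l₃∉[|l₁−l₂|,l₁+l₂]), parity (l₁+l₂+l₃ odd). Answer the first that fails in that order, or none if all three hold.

m₁+m₂+m₃ = 1 + 0 − 1 = 0  ✓
triangle: |5−1|=4 ≤ l₃=3 ≤ 5+1=6  ✗
parity: l₁+l₂+l₃ = 9 is odd

triangle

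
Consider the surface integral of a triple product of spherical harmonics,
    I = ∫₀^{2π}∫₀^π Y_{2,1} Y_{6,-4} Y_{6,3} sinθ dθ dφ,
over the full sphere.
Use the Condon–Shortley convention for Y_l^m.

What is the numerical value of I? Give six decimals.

Checks pass: Σm=0; 14 even; l₃=6∈[4,8].
(2·2+1)(2·6+1)(2·6+1) = 845
Δ: 2! 2! 10! / 15! → 1/90090
sum: t=0:+1/69120 t=1:−1/14400 t=2:+1/69120 = -7/172800
3j²(2 6 6; 0 0 0) = Δ·Π!·Σ² = 14/715  (sign -1)
sum: t=0:+1/161280 t=1:−1/725760 = 1/207360
3j²(2 6 6; 1 -4 3) = Δ·Π!·Σ² = 7/286  (sign -1)
combine: 4πI² = 845·14/715·7/286 = 49/121
take √, sign +1: I = 0.17951487

0.179515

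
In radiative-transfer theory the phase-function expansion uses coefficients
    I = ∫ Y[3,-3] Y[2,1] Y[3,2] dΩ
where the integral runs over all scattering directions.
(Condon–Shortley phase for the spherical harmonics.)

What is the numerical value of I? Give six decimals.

-0.210261

m-sum 0 ✓  L=8 even ✓  1≤3≤5 ✓
Π(2lᵢ+1) = 7×5×7 = 245
triangle coeff Δ(3,2,3) = 1/3780
Σ_t [0,2]: t=0:+1/24 t=1:−1/4 t=2:+1/24 = -1/6
(3j)²=4/105 [(3 2 3; 0 0 0)], sign=+1
Σ_t [2,2]: t=2:+1/48 = 1/48
(3j)²=5/84 [(3 2 3; -3 1 2)], sign=-1
⇒ 4πI² = 5/9
I = (-1)√(5/9/(4π)) = -0.21026104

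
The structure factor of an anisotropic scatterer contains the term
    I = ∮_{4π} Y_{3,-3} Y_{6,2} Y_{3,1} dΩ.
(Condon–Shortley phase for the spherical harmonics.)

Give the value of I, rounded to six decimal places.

Rules hold: Σm=0, L=12 even, 3≤3≤9.
N = 7·13·7 = 637
Δ = 6!·0!·6!/13! = 1/12012
Racah Σ t=3..3: t=3:−1/1296 = -1/1296
⇒ 3j(3 6 3; 0 0 0)² = 100/3003, sgn +1
Racah Σ t=6..6: t=6:+1/34560 = 1/34560
⇒ 3j(3 6 3; -3 2 1)² = 1/429, sgn +1
4πI² = N·(3j₀)²·(3jₘ)² = 700/14157
I = +1·√(0.0494455/4π) = 0.06272757

0.062728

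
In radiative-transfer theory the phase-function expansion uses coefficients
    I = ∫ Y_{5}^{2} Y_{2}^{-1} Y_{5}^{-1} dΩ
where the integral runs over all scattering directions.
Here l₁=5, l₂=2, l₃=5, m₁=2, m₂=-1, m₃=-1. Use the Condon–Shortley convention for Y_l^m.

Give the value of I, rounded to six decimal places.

m-sum 0 ✓  L=12 even ✓  3≤5≤7 ✓
Π(2lᵢ+1) = 11×5×11 = 605
triangle coeff Δ(5,2,5) = 1/38610
Σ_t [0,2]: t=0:+1/2880 t=1:−1/576 t=2:+1/2880 = -1/960
(3j)²=10/429 [(5 2 5; 0 0 0)], sign=+1
Σ_t [0,1]: t=0:+1/1440 t=1:−1/2880 = 1/2880
(3j)²=7/715 [(5 2 5; 2 -1 -1)], sign=+1
⇒ 4πI² = 70/507
I = (+1)√(70/507/(4π)) = 0.10481902

0.104819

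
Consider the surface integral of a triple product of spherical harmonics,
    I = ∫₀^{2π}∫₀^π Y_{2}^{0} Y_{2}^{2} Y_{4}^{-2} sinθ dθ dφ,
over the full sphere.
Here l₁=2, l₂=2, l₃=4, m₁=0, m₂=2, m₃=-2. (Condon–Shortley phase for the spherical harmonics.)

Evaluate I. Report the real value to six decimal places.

0.156078

Rules hold: Σm=0, L=8 even, 0≤4≤4.
N = 5·5·9 = 225
Δ = 0!·4!·4!/9! = 1/630
Racah Σ t=0..0: t=0:+1/16 = 1/16
⇒ 3j(2 2 4; 0 0 0)² = 2/35, sgn +1
Racah Σ t=0..0: t=0:+1/96 = 1/96
⇒ 3j(2 2 4; 0 2 -2)² = 1/42, sgn +1
4πI² = N·(3j₀)²·(3jₘ)² = 15/49
I = +1·√(0.306122/4π) = 0.15607835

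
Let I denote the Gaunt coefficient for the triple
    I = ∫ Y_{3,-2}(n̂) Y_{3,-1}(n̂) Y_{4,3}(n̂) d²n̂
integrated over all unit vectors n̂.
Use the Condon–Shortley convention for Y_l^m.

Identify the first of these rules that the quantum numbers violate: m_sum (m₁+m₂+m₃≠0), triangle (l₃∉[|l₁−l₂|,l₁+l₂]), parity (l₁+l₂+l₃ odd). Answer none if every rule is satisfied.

azimuthal sum: -2 − 1 + 3 = 0  ✓
0 ≤ 4 ≤ 6 (triangle on l)  ✓
L = 3 + 3 + 4 = 10 (even)  ✓

none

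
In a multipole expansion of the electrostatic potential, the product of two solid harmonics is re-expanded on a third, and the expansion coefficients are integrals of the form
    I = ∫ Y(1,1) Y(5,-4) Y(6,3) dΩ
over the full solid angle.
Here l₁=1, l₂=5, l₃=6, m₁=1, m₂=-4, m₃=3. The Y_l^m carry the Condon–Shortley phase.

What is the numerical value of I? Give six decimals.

-0.070770

Checks pass: Σm=0; 12 even; l₃=6∈[4,6].
(2·1+1)(2·5+1)(2·6+1) = 429
Δ: 0! 2! 10! / 13! → 1/858
sum: t=0:+1/14400 = 1/14400
3j²(1 5 6; 0 0 0) = Δ·Π!·Σ² = 6/143  (sign +1)
sum: t=0:+1/725760 = 1/725760
3j²(1 5 6; 1 -4 3) = Δ·Π!·Σ² = 1/286  (sign -1)
combine: 4πI² = 429·6/143·1/286 = 9/143
take √, sign -1: I = -0.07076985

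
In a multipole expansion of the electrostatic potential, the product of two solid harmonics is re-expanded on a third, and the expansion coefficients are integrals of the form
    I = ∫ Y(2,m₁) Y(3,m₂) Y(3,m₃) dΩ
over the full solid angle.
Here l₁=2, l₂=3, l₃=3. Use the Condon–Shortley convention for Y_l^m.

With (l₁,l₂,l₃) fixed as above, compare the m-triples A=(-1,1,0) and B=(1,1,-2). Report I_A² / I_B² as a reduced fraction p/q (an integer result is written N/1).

2/15

Same 2,3,3: normalisation and zero-m 3j drop out of the ratio.
A: Δ: 2! 2! 4! / 9! → 1/3780; sum: t=1:−1/12 t=2:+1/8 = 1/24; 3j²(2 3 3; -1 1 0) = Δ·Π!·Σ² = 1/210  (sign -1)
B: Δ: 2! 2! 4! / 9! → 1/3780; sum: t=0:+1/48 t=1:−1/12 = -1/16; 3j²(2 3 3; 1 1 -2) = Δ·Π!·Σ² = 1/28  (sign +1)
I_A²/I_B² = (1/210)/(1/28) = 2/15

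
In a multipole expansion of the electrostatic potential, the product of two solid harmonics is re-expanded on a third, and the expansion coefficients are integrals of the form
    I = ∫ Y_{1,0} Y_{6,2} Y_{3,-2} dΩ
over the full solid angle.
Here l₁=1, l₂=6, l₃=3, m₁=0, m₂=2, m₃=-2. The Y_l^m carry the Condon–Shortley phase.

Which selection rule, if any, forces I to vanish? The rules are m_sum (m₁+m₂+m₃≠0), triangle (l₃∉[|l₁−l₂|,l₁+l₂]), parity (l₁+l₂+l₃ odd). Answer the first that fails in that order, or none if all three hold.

m₁+m₂+m₃ = 0 + 2 − 2 = 0  ✓
triangle: |1−6|=5 ≤ l₃=3 ≤ 1+6=7  ✗
parity: l₁+l₂+l₃ = 10 is even

triangle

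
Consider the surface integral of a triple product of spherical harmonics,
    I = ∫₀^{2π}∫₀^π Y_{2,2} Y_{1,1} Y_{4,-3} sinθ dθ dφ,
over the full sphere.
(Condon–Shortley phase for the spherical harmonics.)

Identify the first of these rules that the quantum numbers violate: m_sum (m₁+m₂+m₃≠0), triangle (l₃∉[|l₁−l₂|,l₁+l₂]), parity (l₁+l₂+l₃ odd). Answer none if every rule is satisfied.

triangle

azimuthal sum: 2 + 1 − 3 = 0  ✓
1 ≤ 4 ≤ 3 (triangle on l)  ✗
L = 2 + 1 + 4 = 7 (odd)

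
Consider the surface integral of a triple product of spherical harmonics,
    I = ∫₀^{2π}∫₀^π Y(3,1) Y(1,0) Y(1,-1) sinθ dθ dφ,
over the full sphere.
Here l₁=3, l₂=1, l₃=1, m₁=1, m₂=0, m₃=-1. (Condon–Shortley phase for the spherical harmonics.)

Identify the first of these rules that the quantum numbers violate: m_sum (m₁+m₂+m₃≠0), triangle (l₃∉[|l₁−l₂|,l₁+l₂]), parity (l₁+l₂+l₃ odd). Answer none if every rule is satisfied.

triangle

Σmᵢ = 0  ✓
l₃∈[|l₁−l₂|,l₁+l₂]=[2,4], have l₃=1  ✗
Σlᵢ = 5 ⇒ odd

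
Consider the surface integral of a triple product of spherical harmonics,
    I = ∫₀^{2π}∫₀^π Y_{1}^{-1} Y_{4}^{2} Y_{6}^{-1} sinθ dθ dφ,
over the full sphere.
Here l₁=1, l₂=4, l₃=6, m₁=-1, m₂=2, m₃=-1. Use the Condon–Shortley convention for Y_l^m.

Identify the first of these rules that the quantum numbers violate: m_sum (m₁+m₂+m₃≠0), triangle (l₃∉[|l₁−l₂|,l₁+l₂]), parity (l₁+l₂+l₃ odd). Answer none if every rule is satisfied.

Σmᵢ = 0  ✓
l₃∈[|l₁−l₂|,l₁+l₂]=[3,5], have l₃=6  ✗
Σlᵢ = 11 ⇒ odd

triangle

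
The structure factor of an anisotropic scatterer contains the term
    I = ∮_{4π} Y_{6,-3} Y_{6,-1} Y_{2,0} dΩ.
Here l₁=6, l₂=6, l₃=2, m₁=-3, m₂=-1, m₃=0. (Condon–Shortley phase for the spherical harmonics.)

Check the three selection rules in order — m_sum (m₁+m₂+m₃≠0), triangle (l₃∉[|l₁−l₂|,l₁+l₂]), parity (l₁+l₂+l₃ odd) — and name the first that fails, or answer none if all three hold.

m_sum

m₁+m₂+m₃ = -3 − 1 + 0 = -4  ✗
triangle: |6−6|=0 ≤ l₃=2 ≤ 6+6=12
parity: l₁+l₂+l₃ = 14 is even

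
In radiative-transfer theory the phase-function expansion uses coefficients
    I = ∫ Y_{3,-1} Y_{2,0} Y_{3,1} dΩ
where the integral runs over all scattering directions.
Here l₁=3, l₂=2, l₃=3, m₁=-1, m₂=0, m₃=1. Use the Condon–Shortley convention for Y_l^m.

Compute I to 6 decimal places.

Rules hold: Σm=0, L=8 even, 1≤3≤5.
N = 7·5·7 = 245
Δ = 2!·4!·2!/9! = 1/3780
Racah Σ t=0..2: t=0:+1/24 t=1:−1/4 t=2:+1/24 = -1/6
⇒ 3j(3 2 3; 0 0 0)² = 4/105, sgn +1
Racah Σ t=0..2: t=0:+1/96 t=1:−1/6 t=2:+1/16 = -3/32
⇒ 3j(3 2 3; -1 0 1)² = 3/140, sgn -1
4πI² = N·(3j₀)²·(3jₘ)² = 1/5
I = -1·√(0.2/4π) = -0.12615663

-0.126157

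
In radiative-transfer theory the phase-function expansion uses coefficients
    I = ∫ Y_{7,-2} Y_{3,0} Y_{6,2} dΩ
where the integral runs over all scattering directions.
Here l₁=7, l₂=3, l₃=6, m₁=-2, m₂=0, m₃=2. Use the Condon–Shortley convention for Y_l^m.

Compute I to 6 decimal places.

0.080527

Rules hold: Σm=0, L=16 even, 4≤6≤10.
N = 15·7·13 = 1365
Δ = 4!·10!·2!/17! = 1/2042040
Racah Σ t=1..3: t=1:−1/207360 t=2:+1/57600 t=3:−1/207360 = 1/129600
⇒ 3j(7 3 6; 0 0 0)² = 168/12155, sgn +1
Racah Σ t=1..3: t=1:−1/967680 t=2:+1/120960 t=3:−1/207360 = 1/414720
⇒ 3j(7 3 6; -2 0 2)² = 21/4862, sgn +1
4πI² = N·(3j₀)²·(3jₘ)² = 37044/454597
I = +1·√(0.0814876/4π) = 0.08052685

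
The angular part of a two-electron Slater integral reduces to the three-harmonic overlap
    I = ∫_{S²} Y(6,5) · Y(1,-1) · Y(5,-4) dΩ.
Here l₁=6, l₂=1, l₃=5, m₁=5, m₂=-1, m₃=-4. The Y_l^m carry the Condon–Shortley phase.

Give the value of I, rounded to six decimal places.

-0.303018

Checks pass: Σm=0; 12 even; l₃=5∈[5,7].
(2·6+1)(2·1+1)(2·5+1) = 429
Δ: 2! 10! 0! / 13! → 1/858
sum: t=1:−1/14400 = -1/14400
3j²(6 1 5; 0 0 0) = Δ·Π!·Σ² = 6/143  (sign +1)
sum: t=0:+1/725760 = 1/725760
3j²(6 1 5; 5 -1 -4) = Δ·Π!·Σ² = 5/78  (sign -1)
combine: 4πI² = 429·6/143·5/78 = 15/13
take √, sign -1: I = -0.30301841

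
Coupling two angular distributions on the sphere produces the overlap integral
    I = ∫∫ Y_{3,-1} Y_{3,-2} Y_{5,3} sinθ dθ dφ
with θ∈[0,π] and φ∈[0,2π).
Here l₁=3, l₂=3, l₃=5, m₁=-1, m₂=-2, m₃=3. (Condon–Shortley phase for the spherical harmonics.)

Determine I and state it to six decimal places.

l₁+l₂+l₃=11 is odd: 3j(l;000)=0 ⇒ I=0

0.000000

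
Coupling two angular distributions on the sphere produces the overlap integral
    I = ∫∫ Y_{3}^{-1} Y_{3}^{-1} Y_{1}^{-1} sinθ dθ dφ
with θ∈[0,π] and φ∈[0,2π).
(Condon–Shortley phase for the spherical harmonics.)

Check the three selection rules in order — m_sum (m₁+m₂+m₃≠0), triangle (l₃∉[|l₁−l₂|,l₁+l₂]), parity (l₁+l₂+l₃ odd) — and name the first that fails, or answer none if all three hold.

Σmᵢ = -3  ✗
l₃∈[|l₁−l₂|,l₁+l₂]=[0,6], have l₃=1
Σlᵢ = 7 ⇒ odd

m_sum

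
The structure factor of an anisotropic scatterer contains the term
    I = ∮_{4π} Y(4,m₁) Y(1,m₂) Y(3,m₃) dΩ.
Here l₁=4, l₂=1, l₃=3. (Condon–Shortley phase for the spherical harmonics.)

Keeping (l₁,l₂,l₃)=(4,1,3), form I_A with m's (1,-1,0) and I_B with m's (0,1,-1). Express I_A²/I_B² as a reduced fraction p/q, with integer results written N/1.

5/3

Same 4,1,3: normalisation and zero-m 3j drop out of the ratio.
A: Δ: 2! 6! 0! / 9! → 1/252; sum: t=0:+1/72 = 1/72; 3j²(4 1 3; 1 -1 0) = Δ·Π!·Σ² = 5/126  (sign -1)
B: Δ: 2! 6! 0! / 9! → 1/252; sum: t=2:+1/96 = 1/96; 3j²(4 1 3; 0 1 -1) = Δ·Π!·Σ² = 1/42  (sign +1)
I_A²/I_B² = (5/126)/(1/42) = 5/3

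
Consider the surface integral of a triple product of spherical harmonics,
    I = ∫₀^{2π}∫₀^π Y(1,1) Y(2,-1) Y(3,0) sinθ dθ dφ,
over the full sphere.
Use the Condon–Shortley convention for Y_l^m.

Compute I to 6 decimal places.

0.143048

Checks pass: Σm=0; 6 even; l₃=3∈[1,3].
(2·1+1)(2·2+1)(2·3+1) = 105
Δ: 0! 2! 4! / 7! → 1/105
sum: t=0:+1/4 = 1/4
3j²(1 2 3; 0 0 0) = Δ·Π!·Σ² = 3/35  (sign -1)
sum: t=0:+1/12 = 1/12
3j²(1 2 3; 1 -1 0) = Δ·Π!·Σ² = 1/35  (sign -1)
combine: 4πI² = 105·3/35·1/35 = 9/35
take √, sign +1: I = 0.14304817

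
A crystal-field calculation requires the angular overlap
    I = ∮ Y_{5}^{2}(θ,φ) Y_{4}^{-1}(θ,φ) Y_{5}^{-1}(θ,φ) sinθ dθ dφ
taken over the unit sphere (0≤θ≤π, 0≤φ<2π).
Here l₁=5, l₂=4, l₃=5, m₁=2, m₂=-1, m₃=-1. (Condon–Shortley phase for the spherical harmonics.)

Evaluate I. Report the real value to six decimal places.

0.128377

m-sum 0 ✓  L=14 even ✓  1≤5≤9 ✓
Π(2lᵢ+1) = 11×9×11 = 1089
triangle coeff Δ(5,4,5) = 1/3153150
Σ_t [0,4]: t=0:+1/69120 t=1:−1/1728 t=2:+1/576 t=3:−1/1728 t=4:+1/69120 = 7/11520
(3j)²=2/143 [(5 4 5; 0 0 0)], sign=-1
Σ_t [0,3]: t=0:+1/5184 t=1:−1/1152 t=2:+1/2880 t=3:−1/103680 = -7/20736
(3j)²=35/2574 [(5 4 5; 2 -1 -1)], sign=-1
⇒ 4πI² = 35/169
I = (+1)√(35/169/(4π)) = 0.12837656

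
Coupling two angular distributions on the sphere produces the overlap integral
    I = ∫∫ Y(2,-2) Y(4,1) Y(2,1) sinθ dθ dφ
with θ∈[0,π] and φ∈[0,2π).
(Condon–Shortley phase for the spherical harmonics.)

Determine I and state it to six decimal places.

-0.090112

Rules hold: Σm=0, L=8 even, 2≤2≤6.
N = 5·9·5 = 225
Δ = 4!·0!·4!/9! = 1/630
Racah Σ t=2..2: t=2:+1/16 = 1/16
⇒ 3j(2 4 2; 0 0 0)² = 2/35, sgn +1
Racah Σ t=4..4: t=4:+1/144 = 1/144
⇒ 3j(2 4 2; -2 1 1)² = 1/126, sgn -1
4πI² = N·(3j₀)²·(3jₘ)² = 5/49
I = -1·√(0.102041/4π) = -0.09011188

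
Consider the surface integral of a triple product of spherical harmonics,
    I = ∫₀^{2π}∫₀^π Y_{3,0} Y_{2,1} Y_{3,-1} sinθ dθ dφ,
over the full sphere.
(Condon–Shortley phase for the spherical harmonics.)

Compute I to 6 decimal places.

-0.059471

Rules hold: Σm=0, L=8 even, 1≤3≤5.
N = 7·5·7 = 245
Δ = 2!·4!·2!/9! = 1/3780
Racah Σ t=0..2: t=0:+1/24 t=1:−1/4 t=2:+1/24 = -1/6
⇒ 3j(3 2 3; 0 0 0)² = 4/105, sgn +1
Racah Σ t=1..2: t=1:−1/8 t=2:+1/12 = -1/24
⇒ 3j(3 2 3; 0 1 -1)² = 1/210, sgn -1
4πI² = N·(3j₀)²·(3jₘ)² = 2/45
I = -1·√(0.0444444/4π) = -0.05947080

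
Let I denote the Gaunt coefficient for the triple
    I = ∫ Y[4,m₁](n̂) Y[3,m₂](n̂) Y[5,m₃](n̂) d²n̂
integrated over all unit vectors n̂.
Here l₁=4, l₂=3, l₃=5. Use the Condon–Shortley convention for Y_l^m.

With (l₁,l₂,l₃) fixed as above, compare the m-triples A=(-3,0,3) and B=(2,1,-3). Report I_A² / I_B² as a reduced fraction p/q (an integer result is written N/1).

14/27

Shared (l₁,l₂,l₃)=(4,3,5): N and (l;000)² cancel in I_A²/I_B².
A: Δ = 2!·6!·4!/13! = 1/180180; Racah Σ t=1..2: t=1:−1/2880 t=2:+1/1440 = 1/2880; ⇒ 3j(4 3 5; -3 0 3)² = 7/715, sgn +1
B: Δ = 2!·6!·4!/13! = 1/180180; Racah Σ t=0..2: t=0:+1/2304 t=1:−1/720 t=2:+1/5760 = -1/1280; ⇒ 3j(4 3 5; 2 1 -3)² = 27/1430, sgn -1
I_A²/I_B² = (7/715)/(27/1430) = 14/27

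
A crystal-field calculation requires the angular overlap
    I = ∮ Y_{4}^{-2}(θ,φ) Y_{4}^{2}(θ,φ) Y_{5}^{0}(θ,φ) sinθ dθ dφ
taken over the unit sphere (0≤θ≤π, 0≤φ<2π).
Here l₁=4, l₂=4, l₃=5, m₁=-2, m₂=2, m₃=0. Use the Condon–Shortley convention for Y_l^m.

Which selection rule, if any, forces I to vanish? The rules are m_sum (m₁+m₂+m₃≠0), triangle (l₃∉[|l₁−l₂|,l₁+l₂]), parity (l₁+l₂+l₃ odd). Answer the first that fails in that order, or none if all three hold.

azimuthal sum: -2 + 2 + 0 = 0  ✓
0 ≤ 5 ≤ 8 (triangle on l)  ✓
L = 4 + 4 + 5 = 13 (odd)  ✗

parity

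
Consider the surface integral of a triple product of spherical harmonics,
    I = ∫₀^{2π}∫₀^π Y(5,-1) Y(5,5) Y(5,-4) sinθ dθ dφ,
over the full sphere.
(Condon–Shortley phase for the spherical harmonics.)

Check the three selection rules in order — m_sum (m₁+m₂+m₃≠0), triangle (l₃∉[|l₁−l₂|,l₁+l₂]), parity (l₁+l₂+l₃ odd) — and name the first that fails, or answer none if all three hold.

azimuthal sum: -1 + 5 − 4 = 0  ✓
0 ≤ 5 ≤ 10 (triangle on l)  ✓
L = 5 + 5 + 5 = 15 (odd)  ✗

parity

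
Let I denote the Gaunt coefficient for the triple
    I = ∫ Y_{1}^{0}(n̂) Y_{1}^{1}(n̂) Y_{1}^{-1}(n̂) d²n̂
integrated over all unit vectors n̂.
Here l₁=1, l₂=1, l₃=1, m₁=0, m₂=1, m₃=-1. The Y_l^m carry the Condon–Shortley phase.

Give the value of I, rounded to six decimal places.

l₁+l₂+l₃=3 is odd: 3j(l;000)=0 ⇒ I=0

0.000000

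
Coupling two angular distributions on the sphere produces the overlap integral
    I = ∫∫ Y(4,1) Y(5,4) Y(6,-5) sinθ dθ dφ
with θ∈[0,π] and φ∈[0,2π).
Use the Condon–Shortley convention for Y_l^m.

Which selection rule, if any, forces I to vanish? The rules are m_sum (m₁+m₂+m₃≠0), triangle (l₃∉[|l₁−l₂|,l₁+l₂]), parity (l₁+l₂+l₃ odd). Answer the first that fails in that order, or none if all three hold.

m₁+m₂+m₃ = 1 + 4 − 5 = 0  ✓
triangle: |4−5|=1 ≤ l₃=6 ≤ 4+5=9  ✓
parity: l₁+l₂+l₃ = 15 is odd  ✗

parity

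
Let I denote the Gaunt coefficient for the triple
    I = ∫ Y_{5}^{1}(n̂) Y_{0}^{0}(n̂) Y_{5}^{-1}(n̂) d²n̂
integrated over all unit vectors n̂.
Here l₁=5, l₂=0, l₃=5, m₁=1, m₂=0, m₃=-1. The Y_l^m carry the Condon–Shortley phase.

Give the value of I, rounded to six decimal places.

-0.282095

Checks pass: Σm=0; 10 even; l₃=5∈[5,5].
(2·5+1)(2·0+1)(2·5+1) = 121
Δ: 0! 10! 0! / 11! → 1/11
sum: t=0:+1/14400 = 1/14400
3j²(5 0 5; 0 0 0) = Δ·Π!·Σ² = 1/11  (sign -1)
sum: t=0:+1/17280 = 1/17280
3j²(5 0 5; 1 0 -1) = Δ·Π!·Σ² = 1/11  (sign +1)
combine: 4πI² = 121·1/11·1/11 = 1/1
take √, sign -1: I = -0.28209479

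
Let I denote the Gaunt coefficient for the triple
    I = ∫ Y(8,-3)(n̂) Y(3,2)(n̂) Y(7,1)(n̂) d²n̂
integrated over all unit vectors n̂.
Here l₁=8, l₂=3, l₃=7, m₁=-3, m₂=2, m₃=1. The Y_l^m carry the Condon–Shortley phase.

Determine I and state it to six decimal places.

0.039939

m-sum 0 ✓  L=18 even ✓  5≤7≤11 ✓
Π(2lᵢ+1) = 17×7×15 = 1785
triangle coeff Δ(8,3,7) = 1/5290740
Σ_t [1,3]: t=1:−1/7257600 t=2:+1/2073600 t=3:−1/7257600 = 1/4838400
(3j)²=252/20995 [(8 3 7; 0 0 0)], sign=-1
Σ_t [3,4]: t=3:−1/11612160 t=4:+1/14515200 = -1/58060800
(3j)²=55/58786 [(8 3 7; -3 2 1)], sign=-1
⇒ 4πI² = 20790/1037153
I = (+1)√(20790/1037153/(4π)) = 0.03993934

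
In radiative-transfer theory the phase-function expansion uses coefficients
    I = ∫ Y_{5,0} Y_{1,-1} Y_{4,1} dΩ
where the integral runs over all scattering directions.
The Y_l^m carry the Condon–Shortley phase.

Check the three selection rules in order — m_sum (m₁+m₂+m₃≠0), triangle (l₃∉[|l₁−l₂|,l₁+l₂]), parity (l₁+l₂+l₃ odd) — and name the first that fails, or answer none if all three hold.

m₁+m₂+m₃ = 0 − 1 + 1 = 0  ✓
triangle: |5−1|=4 ≤ l₃=4 ≤ 5+1=6  ✓
parity: l₁+l₂+l₃ = 10 is even  ✓

none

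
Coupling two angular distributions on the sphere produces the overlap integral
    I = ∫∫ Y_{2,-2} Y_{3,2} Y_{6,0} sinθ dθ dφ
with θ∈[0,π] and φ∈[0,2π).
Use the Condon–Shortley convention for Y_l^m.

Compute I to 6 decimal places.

0.000000

triangle: need 1≤l₃≤5, have 6; I=0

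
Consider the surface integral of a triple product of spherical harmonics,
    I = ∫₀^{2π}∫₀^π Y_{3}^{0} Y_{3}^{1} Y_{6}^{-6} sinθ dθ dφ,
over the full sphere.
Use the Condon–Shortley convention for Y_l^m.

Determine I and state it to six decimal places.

0.000000

0 + 1 − 6 = -5 ≠ 0: azimuthal integral kills it; I = 0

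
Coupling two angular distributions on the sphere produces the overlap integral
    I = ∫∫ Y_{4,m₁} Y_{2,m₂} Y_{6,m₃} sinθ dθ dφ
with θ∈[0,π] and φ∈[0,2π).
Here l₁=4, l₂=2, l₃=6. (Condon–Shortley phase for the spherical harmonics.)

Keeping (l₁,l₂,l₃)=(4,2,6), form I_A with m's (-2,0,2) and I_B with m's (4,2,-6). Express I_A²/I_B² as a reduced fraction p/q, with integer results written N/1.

56/165

Shared (l₁,l₂,l₃)=(4,2,6): N and (l;000)² cancel in I_A²/I_B².
A: Δ = 0!·8!·4!/13! = 1/6435; Racah Σ t=0..0: t=0:+1/5760 = 1/5760; ⇒ 3j(4 2 6; -2 0 2)² = 56/2145, sgn +1
B: Δ = 0!·8!·4!/13! = 1/6435; Racah Σ t=0..0: t=0:+1/967680 = 1/967680; ⇒ 3j(4 2 6; 4 2 -6)² = 1/13, sgn +1
I_A²/I_B² = (56/2145)/(1/13) = 56/165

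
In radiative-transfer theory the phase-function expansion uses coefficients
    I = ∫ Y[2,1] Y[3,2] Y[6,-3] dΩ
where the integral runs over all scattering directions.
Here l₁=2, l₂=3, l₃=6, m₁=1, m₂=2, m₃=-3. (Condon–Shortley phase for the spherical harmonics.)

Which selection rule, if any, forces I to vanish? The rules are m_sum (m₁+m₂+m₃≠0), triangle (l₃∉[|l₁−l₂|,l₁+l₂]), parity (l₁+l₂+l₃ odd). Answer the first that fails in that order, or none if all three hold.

triangle

m₁+m₂+m₃ = 1 + 2 − 3 = 0  ✓
triangle: |2−3|=1 ≤ l₃=6 ≤ 2+3=5  ✗
parity: l₁+l₂+l₃ = 11 is odd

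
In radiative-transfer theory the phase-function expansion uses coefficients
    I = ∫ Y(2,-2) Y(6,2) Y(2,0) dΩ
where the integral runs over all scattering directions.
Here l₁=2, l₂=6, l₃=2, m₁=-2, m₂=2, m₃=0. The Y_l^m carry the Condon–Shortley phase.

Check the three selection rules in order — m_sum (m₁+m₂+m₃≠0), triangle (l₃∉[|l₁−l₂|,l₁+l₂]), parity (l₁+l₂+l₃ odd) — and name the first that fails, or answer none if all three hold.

m₁+m₂+m₃ = -2 + 2 + 0 = 0  ✓
triangle: |2−6|=4 ≤ l₃=2 ≤ 2+6=8  ✗
parity: l₁+l₂+l₃ = 10 is even

triangle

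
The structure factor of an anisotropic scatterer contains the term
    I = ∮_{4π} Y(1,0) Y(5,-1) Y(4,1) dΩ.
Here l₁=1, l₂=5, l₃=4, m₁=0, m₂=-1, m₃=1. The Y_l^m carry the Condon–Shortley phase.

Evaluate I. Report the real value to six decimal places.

-0.240571

m-sum 0 ✓  L=10 even ✓  4≤4≤6 ✓
Π(2lᵢ+1) = 3×11×9 = 297
triangle coeff Δ(1,5,4) = 1/495
Σ_t [1,1]: t=1:−1/576 = -1/576
(3j)²=5/99 [(1 5 4; 0 0 0)], sign=-1
Σ_t [1,1]: t=1:−1/720 = -1/720
(3j)²=8/165 [(1 5 4; 0 -1 1)], sign=+1
⇒ 4πI² = 8/11
I = (-1)√(8/11/(4π)) = -0.24057125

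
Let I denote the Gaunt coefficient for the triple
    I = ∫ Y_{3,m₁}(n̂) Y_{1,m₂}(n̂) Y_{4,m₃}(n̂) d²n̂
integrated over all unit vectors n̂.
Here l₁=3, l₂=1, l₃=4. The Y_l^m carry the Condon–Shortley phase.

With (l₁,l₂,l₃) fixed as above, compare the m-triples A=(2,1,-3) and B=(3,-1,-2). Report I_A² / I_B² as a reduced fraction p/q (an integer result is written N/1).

21/1

l's match ⇒ only the (l;m) 3-j factors differ between A and B.
A: triangle coeff Δ(3,1,4) = 1/252; Σ_t [0,0]: t=0:+1/240 = 1/240; (3j)²=1/12 [(3 1 4; 2 1 -3)], sign=-1
B: triangle coeff Δ(3,1,4) = 1/252; Σ_t [0,0]: t=0:+1/1440 = 1/1440; (3j)²=1/252 [(3 1 4; 3 -1 -2)], sign=+1
I_A²/I_B² = (1/12)/(1/252) = 21/1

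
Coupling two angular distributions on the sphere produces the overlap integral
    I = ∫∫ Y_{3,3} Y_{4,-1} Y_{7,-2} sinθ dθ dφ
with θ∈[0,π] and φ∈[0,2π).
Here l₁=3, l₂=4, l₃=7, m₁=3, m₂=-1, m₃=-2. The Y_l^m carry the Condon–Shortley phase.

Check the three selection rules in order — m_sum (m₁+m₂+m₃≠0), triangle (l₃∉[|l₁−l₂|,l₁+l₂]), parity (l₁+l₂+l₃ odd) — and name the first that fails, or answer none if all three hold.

m₁+m₂+m₃ = 3 − 1 − 2 = 0  ✓
triangle: |3−4|=1 ≤ l₃=7 ≤ 3+4=7  ✓
parity: l₁+l₂+l₃ = 14 is even  ✓

none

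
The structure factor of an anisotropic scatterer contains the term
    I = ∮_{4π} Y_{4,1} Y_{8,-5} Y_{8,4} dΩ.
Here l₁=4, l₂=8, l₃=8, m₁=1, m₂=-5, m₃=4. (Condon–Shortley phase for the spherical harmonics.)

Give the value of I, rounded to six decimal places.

-0.082870

Checks pass: Σm=0; 20 even; l₃=8∈[4,12].
(2·4+1)(2·8+1)(2·8+1) = 2601
Δ: 4! 4! 12! / 21! → 1/185175900
sum: t=0:+1/557383680 t=1:−1/21772800 t=2:+1/8294400 t=3:−1/21772800 t=4:+1/557383680 = 1/30965760
3j²(4 8 8; 0 0 0) = Δ·Π!·Σ² = 36/4199  (sign +1)
sum: t=0:+1/313528320 t=1:−1/174182400 t=2:+1/958003200 t=3:−1/68976230400 = -1/656916480
3j²(4 8 8; 1 -5 4) = Δ·Π!·Σ² = 5/1292  (sign -1)
combine: 4πI² = 2601·36/4199·5/1292 = 405/4693
take √, sign -1: I = -0.08286999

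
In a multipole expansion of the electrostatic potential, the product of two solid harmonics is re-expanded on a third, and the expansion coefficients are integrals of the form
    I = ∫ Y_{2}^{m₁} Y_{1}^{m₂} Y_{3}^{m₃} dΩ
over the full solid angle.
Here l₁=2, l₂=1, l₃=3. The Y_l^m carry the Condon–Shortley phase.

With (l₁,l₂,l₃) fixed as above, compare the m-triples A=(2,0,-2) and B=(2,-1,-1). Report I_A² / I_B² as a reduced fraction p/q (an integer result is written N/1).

5/1

l's match ⇒ only the (l;m) 3-j factors differ between A and B.
A: triangle coeff Δ(2,1,3) = 1/105; Σ_t [0,0]: t=0:+1/24 = 1/24; (3j)²=1/21 [(2 1 3; 2 0 -2)], sign=-1
B: triangle coeff Δ(2,1,3) = 1/105; Σ_t [0,0]: t=0:+1/48 = 1/48; (3j)²=1/105 [(2 1 3; 2 -1 -1)], sign=+1
I_A²/I_B² = (1/21)/(1/105) = 5/1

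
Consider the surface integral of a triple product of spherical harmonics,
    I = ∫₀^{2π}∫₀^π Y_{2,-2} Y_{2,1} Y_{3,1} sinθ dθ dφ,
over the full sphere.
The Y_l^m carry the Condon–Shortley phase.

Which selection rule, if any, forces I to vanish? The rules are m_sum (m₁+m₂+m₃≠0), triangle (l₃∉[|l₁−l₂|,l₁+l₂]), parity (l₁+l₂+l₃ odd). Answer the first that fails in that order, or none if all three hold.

azimuthal sum: -2 + 1 + 1 = 0  ✓
0 ≤ 3 ≤ 4 (triangle on l)  ✓
L = 2 + 2 + 3 = 7 (odd)  ✗

parity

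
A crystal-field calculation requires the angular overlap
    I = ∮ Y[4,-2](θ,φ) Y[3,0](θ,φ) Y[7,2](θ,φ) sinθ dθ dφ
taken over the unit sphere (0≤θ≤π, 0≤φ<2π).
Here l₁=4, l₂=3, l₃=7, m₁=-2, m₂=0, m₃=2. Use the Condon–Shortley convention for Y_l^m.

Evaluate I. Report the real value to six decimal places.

0.195286

Rules hold: Σm=0, L=14 even, 1≤7≤7.
N = 9·7·15 = 945
Δ = 0!·8!·6!/15! = 1/45045
Racah Σ t=0..0: t=0:+1/20736 = 1/20736
⇒ 3j(4 3 7; 0 0 0)² = 35/1287, sgn -1
Racah Σ t=0..0: t=0:+1/51840 = 1/51840
⇒ 3j(4 3 7; -2 0 2)² = 8/429, sgn -1
4πI² = N·(3j₀)²·(3jₘ)² = 9800/20449
I = +1·√(0.479241/4π) = 0.19528643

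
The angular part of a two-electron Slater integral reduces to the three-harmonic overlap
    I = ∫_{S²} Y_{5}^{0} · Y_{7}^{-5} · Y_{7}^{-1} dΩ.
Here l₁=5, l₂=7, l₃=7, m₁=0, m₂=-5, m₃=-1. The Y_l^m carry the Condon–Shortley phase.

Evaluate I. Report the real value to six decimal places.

0 − 5 − 1 = -6 ≠ 0: azimuthal integral kills it; I = 0

0.000000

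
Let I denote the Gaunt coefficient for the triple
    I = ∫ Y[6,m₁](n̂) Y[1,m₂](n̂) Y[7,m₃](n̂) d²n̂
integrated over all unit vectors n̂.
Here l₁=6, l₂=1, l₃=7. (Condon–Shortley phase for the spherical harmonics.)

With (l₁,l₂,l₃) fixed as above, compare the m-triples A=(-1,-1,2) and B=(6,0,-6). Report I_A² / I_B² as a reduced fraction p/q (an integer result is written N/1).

Same 6,1,7: normalisation and zero-m 3j drop out of the ratio.
A: Δ: 0! 12! 2! / 15! → 1/1365; sum: t=0:+1/1209600 = 1/1209600; 3j²(6 1 7; -1 -1 2) = Δ·Π!·Σ² = 12/455  (sign -1)
B: Δ: 0! 12! 2! / 15! → 1/1365; sum: t=0:+1/479001600 = 1/479001600; 3j²(6 1 7; 6 0 -6) = Δ·Π!·Σ² = 1/105  (sign -1)
I_A²/I_B² = (12/455)/(1/105) = 36/13

36/13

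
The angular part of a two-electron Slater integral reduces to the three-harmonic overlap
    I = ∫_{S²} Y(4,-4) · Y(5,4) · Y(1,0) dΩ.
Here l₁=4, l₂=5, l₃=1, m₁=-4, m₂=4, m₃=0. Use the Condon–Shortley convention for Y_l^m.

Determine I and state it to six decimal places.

m-sum 0 ✓  L=10 even ✓  1≤1≤9 ✓
Π(2lᵢ+1) = 9×11×3 = 297
triangle coeff Δ(4,5,1) = 1/495
Σ_t [4,4]: t=4:+1/576 = 1/576
(3j)²=5/99 [(4 5 1; 0 0 0)], sign=-1
Σ_t [8,8]: t=8:+1/40320 = 1/40320
(3j)²=1/55 [(4 5 1; -4 4 0)], sign=-1
⇒ 4πI² = 3/11
I = (+1)√(3/11/(4π)) = 0.14731920

0.147319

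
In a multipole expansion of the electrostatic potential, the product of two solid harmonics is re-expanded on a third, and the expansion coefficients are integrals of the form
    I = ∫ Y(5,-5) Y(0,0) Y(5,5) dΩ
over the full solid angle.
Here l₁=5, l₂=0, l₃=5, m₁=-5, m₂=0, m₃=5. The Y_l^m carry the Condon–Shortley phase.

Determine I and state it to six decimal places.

-0.282095

m-sum 0 ✓  L=10 even ✓  5≤5≤5 ✓
Π(2lᵢ+1) = 11×1×11 = 121
triangle coeff Δ(5,0,5) = 1/11
Σ_t [0,0]: t=0:+1/14400 = 1/14400
(3j)²=1/11 [(5 0 5; 0 0 0)], sign=-1
Σ_t [0,0]: t=0:+1/3628800 = 1/3628800
(3j)²=1/11 [(5 0 5; -5 0 5)], sign=+1
⇒ 4πI² = 1/1
I = (-1)√(1/1/(4π)) = -0.28209479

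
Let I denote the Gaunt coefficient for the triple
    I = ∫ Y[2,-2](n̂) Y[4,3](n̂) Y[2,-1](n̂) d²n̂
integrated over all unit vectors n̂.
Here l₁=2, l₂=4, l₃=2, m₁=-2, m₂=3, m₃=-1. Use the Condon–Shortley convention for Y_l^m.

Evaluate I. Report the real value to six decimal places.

-0.238414

Rules hold: Σm=0, L=8 even, 2≤2≤6.
N = 5·9·5 = 225
Δ = 4!·0!·4!/9! = 1/630
Racah Σ t=2..2: t=2:+1/16 = 1/16
⇒ 3j(2 4 2; 0 0 0)² = 2/35, sgn +1
Racah Σ t=4..4: t=4:+1/144 = 1/144
⇒ 3j(2 4 2; -2 3 -1)² = 1/18, sgn -1
4πI² = N·(3j₀)²·(3jₘ)² = 5/7
I = -1·√(0.714286/4π) = -0.23841361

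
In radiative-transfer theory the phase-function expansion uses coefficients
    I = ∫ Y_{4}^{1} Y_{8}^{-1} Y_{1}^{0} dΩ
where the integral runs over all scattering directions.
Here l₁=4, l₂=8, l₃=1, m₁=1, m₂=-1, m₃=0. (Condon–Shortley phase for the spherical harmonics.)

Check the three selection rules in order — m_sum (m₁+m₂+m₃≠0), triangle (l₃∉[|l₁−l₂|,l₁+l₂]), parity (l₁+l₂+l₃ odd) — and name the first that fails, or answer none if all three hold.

m₁+m₂+m₃ = 1 − 1 + 0 = 0  ✓
triangle: |4−8|=4 ≤ l₃=1 ≤ 4+8=12  ✗
parity: l₁+l₂+l₃ = 13 is odd

triangle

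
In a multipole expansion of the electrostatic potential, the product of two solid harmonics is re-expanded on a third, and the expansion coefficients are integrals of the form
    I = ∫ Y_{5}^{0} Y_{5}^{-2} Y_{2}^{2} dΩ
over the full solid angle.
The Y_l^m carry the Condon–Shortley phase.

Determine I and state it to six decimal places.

-0.191372

Rules hold: Σm=0, L=12 even, 0≤2≤10.
N = 11·11·5 = 605
Δ = 8!·2!·2!/13! = 1/38610
Racah Σ t=3..5: t=3:−1/2880 t=4:+1/576 t=5:−1/2880 = 1/960
⇒ 3j(5 5 2; 0 0 0)² = 10/429, sgn +1
Racah Σ t=3..3: t=3:−1/2880 = -1/2880
⇒ 3j(5 5 2; 0 -2 2)² = 14/429, sgn -1
4πI² = N·(3j₀)²·(3jₘ)² = 700/1521
I = -1·√(0.460224/4π) = -0.19137248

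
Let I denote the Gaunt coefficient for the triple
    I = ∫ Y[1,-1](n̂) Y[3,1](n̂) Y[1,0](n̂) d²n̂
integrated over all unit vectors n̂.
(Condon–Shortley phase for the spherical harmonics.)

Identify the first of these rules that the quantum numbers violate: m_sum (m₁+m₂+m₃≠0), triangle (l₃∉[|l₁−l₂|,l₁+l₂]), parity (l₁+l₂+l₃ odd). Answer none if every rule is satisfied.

triangle

m₁+m₂+m₃ = -1 + 1 + 0 = 0  ✓
triangle: |1−3|=2 ≤ l₃=1 ≤ 1+3=4  ✗
parity: l₁+l₂+l₃ = 5 is odd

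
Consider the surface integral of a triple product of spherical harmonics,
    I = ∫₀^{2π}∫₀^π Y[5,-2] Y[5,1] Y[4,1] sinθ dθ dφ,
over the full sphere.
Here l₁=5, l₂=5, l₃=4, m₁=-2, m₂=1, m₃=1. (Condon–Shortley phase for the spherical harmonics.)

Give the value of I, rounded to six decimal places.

0.128377

Rules hold: Σm=0, L=14 even, 0≤4≤10.
N = 11·11·9 = 1089
Δ = 6!·4!·4!/15! = 1/3153150
Racah Σ t=1..5: t=1:−1/69120 t=2:+1/1728 t=3:−1/576 t=4:+1/1728 t=5:−1/69120 = -7/11520
⇒ 3j(5 5 4; 0 0 0)² = 2/143, sgn -1
Racah Σ t=3..6: t=3:−1/5184 t=4:+1/1152 t=5:−1/2880 t=6:+1/103680 = 7/20736
⇒ 3j(5 5 4; -2 1 1)² = 35/2574, sgn -1
4πI² = N·(3j₀)²·(3jₘ)² = 35/169
I = +1·√(0.207101/4π) = 0.12837656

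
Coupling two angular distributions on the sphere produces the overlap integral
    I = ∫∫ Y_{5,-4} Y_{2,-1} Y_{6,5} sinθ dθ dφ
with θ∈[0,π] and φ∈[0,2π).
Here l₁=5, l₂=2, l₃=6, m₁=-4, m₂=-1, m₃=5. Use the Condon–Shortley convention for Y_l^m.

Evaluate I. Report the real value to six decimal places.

L=13 odd ⇒ parity kills the (l;000) factor ⇒ I = 0

0.000000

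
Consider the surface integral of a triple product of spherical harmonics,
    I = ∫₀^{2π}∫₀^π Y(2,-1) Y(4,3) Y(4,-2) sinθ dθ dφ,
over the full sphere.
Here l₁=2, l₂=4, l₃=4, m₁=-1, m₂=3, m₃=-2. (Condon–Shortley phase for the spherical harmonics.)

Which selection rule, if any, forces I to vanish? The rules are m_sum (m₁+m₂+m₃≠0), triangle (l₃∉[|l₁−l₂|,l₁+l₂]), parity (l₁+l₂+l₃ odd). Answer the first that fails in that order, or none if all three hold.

Σmᵢ = 0  ✓
l₃∈[|l₁−l₂|,l₁+l₂]=[2,6], have l₃=4  ✓
Σlᵢ = 10 ⇒ even  ✓

none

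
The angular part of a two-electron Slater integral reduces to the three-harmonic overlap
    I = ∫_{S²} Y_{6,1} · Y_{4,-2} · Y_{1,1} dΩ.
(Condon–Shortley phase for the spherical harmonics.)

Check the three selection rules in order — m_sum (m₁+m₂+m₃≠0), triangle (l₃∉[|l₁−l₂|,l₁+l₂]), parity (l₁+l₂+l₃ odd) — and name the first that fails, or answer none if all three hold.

m₁+m₂+m₃ = 1 − 2 + 1 = 0  ✓
triangle: |6−4|=2 ≤ l₃=1 ≤ 6+4=10  ✗
parity: l₁+l₂+l₃ = 11 is odd

triangle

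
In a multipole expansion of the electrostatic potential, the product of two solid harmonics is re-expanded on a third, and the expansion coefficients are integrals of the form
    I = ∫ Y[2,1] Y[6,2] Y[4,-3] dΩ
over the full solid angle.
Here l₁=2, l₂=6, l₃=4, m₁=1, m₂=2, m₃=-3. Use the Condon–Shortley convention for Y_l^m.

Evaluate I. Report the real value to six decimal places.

m-sum 0 ✓  L=12 even ✓  4≤4≤8 ✓
Π(2lᵢ+1) = 5×13×9 = 585
triangle coeff Δ(2,6,4) = 1/6435
Σ_t [2,2]: t=2:+1/2304 = 1/2304
(3j)²=5/143 [(2 6 4; 0 0 0)], sign=+1
Σ_t [1,1]: t=1:−1/30240 = -1/30240
(3j)²=32/6435 [(2 6 4; 1 2 -3)], sign=+1
⇒ 4πI² = 160/1573
I = (+1)√(160/1573/(4π)) = 0.08996855

0.089969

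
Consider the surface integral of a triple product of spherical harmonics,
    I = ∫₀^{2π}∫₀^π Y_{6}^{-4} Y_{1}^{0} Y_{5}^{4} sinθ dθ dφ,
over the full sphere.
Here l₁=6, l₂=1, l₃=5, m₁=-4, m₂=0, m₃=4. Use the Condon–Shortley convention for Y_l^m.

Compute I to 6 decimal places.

0.182727

Checks pass: Σm=0; 12 even; l₃=5∈[5,7].
(2·6+1)(2·1+1)(2·5+1) = 429
Δ: 2! 10! 0! / 13! → 1/858
sum: t=1:−1/14400 = -1/14400
3j²(6 1 5; 0 0 0) = Δ·Π!·Σ² = 6/143  (sign +1)
sum: t=1:−1/362880 = -1/362880
3j²(6 1 5; -4 0 4) = Δ·Π!·Σ² = 10/429  (sign +1)
combine: 4πI² = 429·6/143·10/429 = 60/143
take √, sign +1: I = 0.18272698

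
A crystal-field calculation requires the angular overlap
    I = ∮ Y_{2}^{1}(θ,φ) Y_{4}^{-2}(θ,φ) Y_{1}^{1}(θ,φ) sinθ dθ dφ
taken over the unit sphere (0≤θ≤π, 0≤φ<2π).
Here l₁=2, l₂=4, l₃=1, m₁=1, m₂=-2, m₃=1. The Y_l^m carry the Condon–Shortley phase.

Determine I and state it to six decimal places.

triangle: need 2≤l₃≤6, have 1; I=0

0.000000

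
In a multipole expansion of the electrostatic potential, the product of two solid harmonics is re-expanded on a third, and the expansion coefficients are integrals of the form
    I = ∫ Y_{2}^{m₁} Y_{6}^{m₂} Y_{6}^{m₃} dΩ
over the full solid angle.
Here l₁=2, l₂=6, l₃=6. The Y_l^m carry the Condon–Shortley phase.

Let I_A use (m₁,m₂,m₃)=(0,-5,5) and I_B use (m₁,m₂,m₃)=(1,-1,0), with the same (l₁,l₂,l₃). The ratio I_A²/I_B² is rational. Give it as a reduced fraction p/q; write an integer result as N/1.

Same 2,6,6: normalisation and zero-m 3j drop out of the ratio.
A: Δ: 2! 2! 10! / 15! → 1/90090; sum: t=0:+1/1451520 t=1:−1/3628800 = 1/2419200; 3j²(2 6 6; 0 -5 5) = Δ·Π!·Σ² = 11/910  (sign -1)
B: Δ: 2! 2! 10! / 15! → 1/90090; sum: t=0:+1/28800 t=1:−1/34560 = 1/172800; 3j²(2 6 6; 1 -1 0) = Δ·Π!·Σ² = 1/1430  (sign +1)
I_A²/I_B² = (11/910)/(1/1430) = 121/7

121/7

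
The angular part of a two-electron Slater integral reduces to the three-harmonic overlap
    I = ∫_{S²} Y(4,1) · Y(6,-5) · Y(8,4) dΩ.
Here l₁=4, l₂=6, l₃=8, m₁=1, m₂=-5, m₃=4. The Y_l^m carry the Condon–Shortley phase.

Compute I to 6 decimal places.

Rules hold: Σm=0, L=18 even, 2≤8≤10.
N = 9·13·17 = 1989
Δ = 2!·6!·10!/19! = 1/23279256
Racah Σ t=0..2: t=0:+1/1658880 t=1:−1/518400 t=2:+1/1658880 = -1/1382400
⇒ 3j(4 6 8; 0 0 0)² = 504/46189, sgn -1
Racah Σ t=0..1: t=0:+1/26127360 t=1:−1/174182400 = 17/522547200
⇒ 3j(4 6 8; 1 -5 4)² = 935/62244, sgn +1
4πI² = N·(3j₀)²·(3jₘ)² = 1530/4693
I = -1·√(0.326017/4π) = -0.16107031

-0.161070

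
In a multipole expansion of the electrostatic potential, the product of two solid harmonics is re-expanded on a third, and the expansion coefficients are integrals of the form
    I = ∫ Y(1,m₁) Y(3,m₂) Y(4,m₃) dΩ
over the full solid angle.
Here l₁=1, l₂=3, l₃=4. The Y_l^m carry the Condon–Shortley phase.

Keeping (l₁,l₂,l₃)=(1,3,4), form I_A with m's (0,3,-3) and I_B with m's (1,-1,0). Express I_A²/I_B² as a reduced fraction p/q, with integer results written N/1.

Same 1,3,4: normalisation and zero-m 3j drop out of the ratio.
A: Δ: 0! 2! 6! / 9! → 1/252; sum: t=0:+1/720 = 1/720; 3j²(1 3 4; 0 3 -3) = Δ·Π!·Σ² = 1/36  (sign -1)
B: Δ: 0! 2! 6! / 9! → 1/252; sum: t=0:+1/96 = 1/96; 3j²(1 3 4; 1 -1 0) = Δ·Π!·Σ² = 1/42  (sign +1)
I_A²/I_B² = (1/36)/(1/42) = 7/6

7/6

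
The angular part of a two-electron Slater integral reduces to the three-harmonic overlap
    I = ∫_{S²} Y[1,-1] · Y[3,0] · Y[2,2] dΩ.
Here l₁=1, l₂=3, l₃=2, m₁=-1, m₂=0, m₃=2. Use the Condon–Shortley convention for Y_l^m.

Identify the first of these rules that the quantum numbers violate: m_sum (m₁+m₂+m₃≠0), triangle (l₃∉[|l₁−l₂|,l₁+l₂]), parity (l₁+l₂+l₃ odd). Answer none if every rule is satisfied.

azimuthal sum: -1 + 0 + 2 = 1  ✗
2 ≤ 2 ≤ 4 (triangle on l)
L = 1 + 3 + 2 = 6 (even)

m_sum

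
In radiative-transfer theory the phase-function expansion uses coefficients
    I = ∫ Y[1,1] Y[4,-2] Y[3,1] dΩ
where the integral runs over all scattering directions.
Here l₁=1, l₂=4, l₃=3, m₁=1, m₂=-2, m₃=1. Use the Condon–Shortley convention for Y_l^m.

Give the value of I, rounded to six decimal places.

0.238414

Checks pass: Σm=0; 8 even; l₃=3∈[3,5].
(2·1+1)(2·4+1)(2·3+1) = 189
Δ: 2! 0! 6! / 9! → 1/252
sum: t=1:−1/36 = -1/36
3j²(1 4 3; 0 0 0) = Δ·Π!·Σ² = 4/63  (sign +1)
sum: t=0:+1/96 = 1/96
3j²(1 4 3; 1 -2 1) = Δ·Π!·Σ² = 5/84  (sign +1)
combine: 4πI² = 189·4/63·5/84 = 5/7
take √, sign +1: I = 0.23841361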